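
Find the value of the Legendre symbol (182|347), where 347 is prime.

Pull out 2: since 347 ≡ 3 (mod 8), (2/347) = -1.
Reciprocity: 91 ≡ 3 and 347 ≡ 3 (mod 4), so (91/347) = −(347/91).
Reduce top mod 91: now compute (74/91).
Pull out 2: since 91 ≡ 3 (mod 8), (2/91) = -1.
Reciprocity: 37 ≡ 1 and 91 ≡ 3 (mod 4), so (37/91) = +(91/37).
Reduce top mod 37: now compute (17/37).
Reciprocity: 17 ≡ 1 and 37 ≡ 1 (mod 4), so (17/37) = +(37/17).
Reduce top mod 17: now compute (3/17).
Reciprocity: 3 ≡ 3 and 17 ≡ 1 (mod 4), so (3/17) = +(17/3).
Reduce top mod 3: now compute (2/3).
Pull out 2: since 3 ≡ 3 (mod 8), (2/3) = -1.
Reached (1/3) = 1. Collecting the sign flips along the way, the symbol is +1.

1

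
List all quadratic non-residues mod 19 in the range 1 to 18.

2, 3, 8, 10, 12, 13, 14, 15, 18

Square k = 1,…,9 (k and 19−k give the same square):
1²=1, 2²=4, 3²=9, 4²=16, 5²≡6, 6²≡17, 7²≡11, 8²≡7, 9²≡5 (mod 19).
The residues are {1, 4, 5, 6, 7, 9, 11, 16, 17}; the non-residues are the remaining 9 nonzero classes.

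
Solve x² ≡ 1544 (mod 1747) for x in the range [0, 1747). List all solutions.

Since 1747 ≡ 3 (mod 4), a square root of 1544 is 1544^((1747+1)/4) = 1544^437 mod 1747.
Repeated squaring: 1544^2≡1028, 1544^4≡1596, 1544^8≡90, 1544^16≡1112, 1544^32≡1415, 1544^64≡163, 1544^128≡364, 1544^256≡1471 (mod 1747).
1544^437 = 1544^(256+128+32+16+4+1) ≡ 1237 (mod 1747).
Check: 1237² = 1530169 ≡ 1544 (mod 1747). The two roots are 510 and 1237.

510, 1237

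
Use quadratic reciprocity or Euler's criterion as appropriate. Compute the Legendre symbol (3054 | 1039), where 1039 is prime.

Euler's criterion: (3054/1039) ≡ 976^519 (mod 1039).
976^2 ≡ 852 (mod 1039)
976^4 ≡ 682 (mod 1039)
976^8 ≡ 691 (mod 1039)
976^16 ≡ 580 (mod 1039)
976^32 ≡ 803 (mod 1039)
976^64 ≡ 629 (mod 1039)
976^128 ≡ 821 (mod 1039)
976^256 ≡ 769 (mod 1039)
976^512 ≡ 170 (mod 1039)
976^519 = 976^(512+4+2+1) ≡ 1038 (mod 1039).
Result is 1038 ≡ −1, so (3054/1039) = −1.

-1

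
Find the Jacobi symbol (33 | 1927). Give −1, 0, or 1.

Reciprocity: 33 ≡ 1 and 1927 ≡ 3 (mod 4), so (33/1927) = +(1927/33).
Reduce top mod 33: now compute (13/33).
Reciprocity: 13 ≡ 1 and 33 ≡ 1 (mod 4), so (13/33) = +(33/13).
Reduce top mod 13: now compute (7/13).
Reciprocity: 7 ≡ 3 and 13 ≡ 1 (mod 4), so (7/13) = +(13/7).
Reduce top mod 7: now compute (6/7).
Pull out 2: since 7 ≡ 7 (mod 8), (2/7) = +1.
Reciprocity: 3 ≡ 3 and 7 ≡ 3 (mod 4), so (3/7) = −(7/3).
Reduce top mod 3: now compute (1/3).
Reached (1/3) = 1. Collecting the sign flips along the way, the symbol is -1.

-1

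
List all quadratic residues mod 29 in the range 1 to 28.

Square k = 1,…,14 (k and 29−k give the same square):
1²=1, 2²=4, 3²=9, 4²=16, 5²=25, 6²≡7, 7²≡20, 8²≡6, 9²≡23, 10²≡13, 11²≡5, 12²≡28, 13²≡24, 14²≡22 (mod 29).
So the quadratic residues mod 29 are {1, 4, 5, 6, 7, 9, 13, 16, 20, 22, 23, 24, 25, 28}.

1,4,5,6,7,9,13,16,20,22,23,24,25,28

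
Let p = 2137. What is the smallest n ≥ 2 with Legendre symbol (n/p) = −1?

5

(2/2137) = +1, so 2 is a residue.
(3/2137) = +1, so 3 is a residue.
(4/2137) = +1, so 4 is a residue.
(5/2137) = −1, so 5 is the smallest positive non-residue mod 2137.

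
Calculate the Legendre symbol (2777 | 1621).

1

First reduce: 2777 ≡ 1156 (mod 1621).
Pull out 2^2: since 1621 ≡ 5 (mod 8), (2/1621) = -1, so (2/1621)^2 = +1.
Reciprocity: 289 ≡ 1 and 1621 ≡ 1 (mod 4), so (289/1621) = +(1621/289).
Reduce top mod 289: now compute (176/289).
Pull out 2^4: since 289 ≡ 1 (mod 8), (2/289) = +1, so (2/289)^4 = +1.
Reciprocity: 11 ≡ 3 and 289 ≡ 1 (mod 4), so (11/289) = +(289/11).
Reduce top mod 11: now compute (3/11).
Reciprocity: 3 ≡ 3 and 11 ≡ 3 (mod 4), so (3/11) = −(11/3).
Reduce top mod 3: now compute (2/3).
Pull out 2: since 3 ≡ 3 (mod 8), (2/3) = -1.
Reached (1/3) = 1. Collecting the sign flips along the way, the symbol is +1.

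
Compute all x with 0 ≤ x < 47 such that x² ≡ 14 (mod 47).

22, 25

Since 47 ≡ 3 (mod 4), a square root of 14 is 14^((47+1)/4) = 14^12 mod 47.
Repeated squaring: 14^2≡8, 14^4≡17, 14^8≡7 (mod 47).
14^12 = 14^(8+4) ≡ 25 (mod 47).
Check: 25² = 625 ≡ 14 (mod 47). The two roots are 22 and 25.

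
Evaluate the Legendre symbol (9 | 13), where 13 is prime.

1

Euler's criterion: (9/13) ≡ 9^6 (mod 13).
9^2 ≡ 3 (mod 13)
9^4 ≡ 9 (mod 13)
9^6 = 9^(4+2) ≡ 1 (mod 13).
Result is 1, so (9/13) = 1.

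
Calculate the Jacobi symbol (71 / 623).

Reciprocity: 71 ≡ 3 and 623 ≡ 3 (mod 4), so (71/623) = −(623/71).
Reduce top mod 71: now compute (55/71).
Reciprocity: 55 ≡ 3 and 71 ≡ 3 (mod 4), so (55/71) = −(71/55).
Reduce top mod 55: now compute (16/55).
Pull out 2^4: since 55 ≡ 7 (mod 8), (2/55) = +1, so (2/55)^4 = +1.
Reached (1/55) = 1. Collecting the sign flips along the way, the symbol is +1.

1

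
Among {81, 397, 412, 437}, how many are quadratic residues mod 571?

(81/571) = +1 → QR.
(397/571) = -1 → non-residue.
(412/571) = -1 → non-residue.
(437/571) = -1 → non-residue.
Total quadratic residues among the 4: 1.

1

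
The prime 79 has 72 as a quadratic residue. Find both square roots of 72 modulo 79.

Since 79 ≡ 3 (mod 4), a square root of 72 is 72^((79+1)/4) = 72^20 mod 79.
Repeated squaring: 72^2≡49, 72^4≡31, 72^8≡13, 72^16≡11 (mod 79).
72^20 = 72^(16+4) ≡ 25 (mod 79).
Check: 25² = 625 ≡ 72 (mod 79). The two roots are 25 and 54.

25, 54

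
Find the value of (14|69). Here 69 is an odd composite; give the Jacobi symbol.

Pull out 2: since 69 ≡ 5 (mod 8), (2/69) = -1.
Reciprocity: 7 ≡ 3 and 69 ≡ 1 (mod 4), so (7/69) = +(69/7).
Reduce top mod 7: now compute (6/7).
Pull out 2: since 7 ≡ 7 (mod 8), (2/7) = +1.
Reciprocity: 3 ≡ 3 and 7 ≡ 3 (mod 4), so (3/7) = −(7/3).
Reduce top mod 3: now compute (1/3).
Reached (1/3) = 1. Collecting the sign flips along the way, the symbol is +1.

1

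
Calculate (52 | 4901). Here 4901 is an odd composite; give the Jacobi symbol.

Pull out 2^2: since 4901 ≡ 5 (mod 8), (2/4901) = -1, so (2/4901)^2 = +1.
Reciprocity: 13 ≡ 1 and 4901 ≡ 1 (mod 4), so (13/4901) = +(4901/13).
Reduce top mod 13: now compute (0/13).
Top reduces to 0: gcd > 1, so the symbol is 0.

0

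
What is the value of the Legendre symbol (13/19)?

-1

Reciprocity: 13 ≡ 1 and 19 ≡ 3 (mod 4), so (13/19) = +(19/13).
Reduce top mod 13: now compute (6/13).
Pull out 2: since 13 ≡ 5 (mod 8), (2/13) = -1.
Reciprocity: 3 ≡ 3 and 13 ≡ 1 (mod 4), so (3/13) = +(13/3).
Reduce top mod 3: now compute (1/3).
Reached (1/3) = 1. Collecting the sign flips along the way, the symbol is -1.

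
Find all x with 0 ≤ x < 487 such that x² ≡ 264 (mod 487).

87, 400

Since 487 ≡ 3 (mod 4), a square root of 264 is 264^((487+1)/4) = 264^122 mod 487.
Repeated squaring: 264^2≡55, 264^4≡103, 264^8≡382, 264^16≡311, 264^32≡295, 264^64≡339 (mod 487).
264^122 = 264^(64+32+16+8+2) ≡ 400 (mod 487).
Check: 400² = 160000 ≡ 264 (mod 487). The two roots are 87 and 400.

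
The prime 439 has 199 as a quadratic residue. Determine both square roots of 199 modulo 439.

182, 257

Since 439 ≡ 3 (mod 4), a square root of 199 is 199^((439+1)/4) = 199^110 mod 439.
Repeated squaring: 199^2≡91, 199^4≡379, 199^8≡88, 199^16≡281, 199^32≡380, 199^64≡408 (mod 439).
199^110 = 199^(64+32+8+4+2) ≡ 182 (mod 439).
Check: 182² = 33124 ≡ 199 (mod 439). The two roots are 182 and 257.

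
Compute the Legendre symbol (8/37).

Euler's criterion: (8/37) ≡ 8^18 (mod 37).
8^2 ≡ 27 (mod 37)
8^4 ≡ 26 (mod 37)
8^8 ≡ 10 (mod 37)
8^16 ≡ 26 (mod 37)
8^18 = 8^(16+2) ≡ 36 (mod 37).
Result is 36 ≡ −1, so (8/37) = −1.

-1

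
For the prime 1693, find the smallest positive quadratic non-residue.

2

(2/1693) = −1, so 2 is the smallest positive non-residue mod 1693.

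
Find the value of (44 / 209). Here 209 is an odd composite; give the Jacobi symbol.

Pull out 2^2: since 209 ≡ 1 (mod 8), (2/209) = +1, so (2/209)^2 = +1.
Reciprocity: 11 ≡ 3 and 209 ≡ 1 (mod 4), so (11/209) = +(209/11).
Reduce top mod 11: now compute (0/11).
Top reduces to 0: gcd > 1, so the symbol is 0.

0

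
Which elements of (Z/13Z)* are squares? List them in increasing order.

Square k = 1,…,6 (k and 13−k give the same square):
1²=1, 2²=4, 3²=9, 4²≡3, 5²≡12, 6²≡10 (mod 13).
So the quadratic residues mod 13 are {1, 3, 4, 9, 10, 12}.

1,3,4,9,10,12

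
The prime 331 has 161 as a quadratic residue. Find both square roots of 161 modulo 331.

Since 331 ≡ 3 (mod 4), a square root of 161 is 161^((331+1)/4) = 161^83 mod 331.
Repeated squaring: 161^2≡103, 161^4≡17, 161^8≡289, 161^16≡109, 161^32≡296, 161^64≡232 (mod 331).
161^83 = 161^(64+16+2+1) ≡ 53 (mod 331).
Check: 53² = 2809 ≡ 161 (mod 331). The two roots are 53 and 278.

53, 278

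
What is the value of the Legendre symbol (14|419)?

Pull out 2: since 419 ≡ 3 (mod 8), (2/419) = -1.
Reciprocity: 7 ≡ 3 and 419 ≡ 3 (mod 4), so (7/419) = −(419/7).
Reduce top mod 7: now compute (6/7).
Pull out 2: since 7 ≡ 7 (mod 8), (2/7) = +1.
Reciprocity: 3 ≡ 3 and 7 ≡ 3 (mod 4), so (3/7) = −(7/3).
Reduce top mod 3: now compute (1/3).
Reached (1/3) = 1. Collecting the sign flips along the way, the symbol is -1.

-1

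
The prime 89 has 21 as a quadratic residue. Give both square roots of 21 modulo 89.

33, 56

89 ≡ 1 (mod 4), so we find a root by search.
Trying successive values, 33² = 1089 ≡ 21 (mod 89). The other root is 89 − 33 = 56.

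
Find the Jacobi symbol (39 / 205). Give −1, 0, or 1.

1

Reciprocity: 39 ≡ 3 and 205 ≡ 1 (mod 4), so (39/205) = +(205/39).
Reduce top mod 39: now compute (10/39).
Pull out 2: since 39 ≡ 7 (mod 8), (2/39) = +1.
Reciprocity: 5 ≡ 1 and 39 ≡ 3 (mod 4), so (5/39) = +(39/5).
Reduce top mod 5: now compute (4/5).
Pull out 2^2: since 5 ≡ 5 (mod 8), (2/5) = -1, so (2/5)^2 = +1.
Reached (1/5) = 1. Collecting the sign flips along the way, the symbol is +1.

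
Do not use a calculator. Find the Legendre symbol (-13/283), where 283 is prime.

-1

First reduce: -13 ≡ 270 (mod 283).
Pull out 2: since 283 ≡ 3 (mod 8), (2/283) = -1.
Reciprocity: 135 ≡ 3 and 283 ≡ 3 (mod 4), so (135/283) = −(283/135).
Reduce top mod 135: now compute (13/135).
Reciprocity: 13 ≡ 1 and 135 ≡ 3 (mod 4), so (13/135) = +(135/13).
Reduce top mod 13: now compute (5/13).
Reciprocity: 5 ≡ 1 and 13 ≡ 1 (mod 4), so (5/13) = +(13/5).
Reduce top mod 5: now compute (3/5).
Reciprocity: 3 ≡ 3 and 5 ≡ 1 (mod 4), so (3/5) = +(5/3).
Reduce top mod 3: now compute (2/3).
Pull out 2: since 3 ≡ 3 (mod 8), (2/3) = -1.
Reached (1/3) = 1. Collecting the sign flips along the way, the symbol is -1.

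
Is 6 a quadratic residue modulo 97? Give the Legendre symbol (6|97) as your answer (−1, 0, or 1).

1

Euler's criterion: (6/97) ≡ 6^48 (mod 97).
6^2 ≡ 36 (mod 97)
6^4 ≡ 35 (mod 97)
6^8 ≡ 61 (mod 97)
6^16 ≡ 35 (mod 97)
6^32 ≡ 61 (mod 97)
6^48 = 6^(32+16) ≡ 1 (mod 97).
Result is 1, so (6/97) = 1.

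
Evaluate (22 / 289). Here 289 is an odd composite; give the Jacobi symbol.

1

Pull out 2: since 289 ≡ 1 (mod 8), (2/289) = +1.
Reciprocity: 11 ≡ 3 and 289 ≡ 1 (mod 4), so (11/289) = +(289/11).
Reduce top mod 11: now compute (3/11).
Reciprocity: 3 ≡ 3 and 11 ≡ 3 (mod 4), so (3/11) = −(11/3).
Reduce top mod 3: now compute (2/3).
Pull out 2: since 3 ≡ 3 (mod 8), (2/3) = -1.
Reached (1/3) = 1. Collecting the sign flips along the way, the symbol is +1.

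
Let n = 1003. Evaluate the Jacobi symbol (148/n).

1

Pull out 2^2: since 1003 ≡ 3 (mod 8), (2/1003) = -1, so (2/1003)^2 = +1.
Reciprocity: 37 ≡ 1 and 1003 ≡ 3 (mod 4), so (37/1003) = +(1003/37).
Reduce top mod 37: now compute (4/37).
Pull out 2^2: since 37 ≡ 5 (mod 8), (2/37) = -1, so (2/37)^2 = +1.
Reached (1/37) = 1. Collecting the sign flips along the way, the symbol is +1.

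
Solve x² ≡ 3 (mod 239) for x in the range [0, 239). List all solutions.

106, 133

Since 239 ≡ 3 (mod 4), a square root of 3 is 3^((239+1)/4) = 3^60 mod 239.
Repeated squaring: 3^2≡9, 3^4≡81, 3^8≡108, 3^16≡192, 3^32≡58 (mod 239).
3^60 = 3^(32+16+8+4) ≡ 133 (mod 239).
Check: 133² = 17689 ≡ 3 (mod 239). The two roots are 106 and 133.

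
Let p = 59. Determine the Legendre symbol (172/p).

-1

Euler's criterion: (172/59) ≡ 54^29 (mod 59).
54^2 ≡ 25 (mod 59)
54^4 ≡ 35 (mod 59)
54^8 ≡ 45 (mod 59)
54^16 ≡ 19 (mod 59)
54^29 = 54^(16+8+4+1) ≡ 58 (mod 59).
Result is 58 ≡ −1, so (172/59) = −1.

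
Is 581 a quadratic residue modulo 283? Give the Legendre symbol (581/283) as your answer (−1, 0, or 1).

Euler's criterion: (581/283) ≡ 15^141 (mod 283).
15^2 ≡ 225 (mod 283)
15^4 ≡ 251 (mod 283)
15^8 ≡ 175 (mod 283)
15^16 ≡ 61 (mod 283)
15^32 ≡ 42 (mod 283)
15^64 ≡ 66 (mod 283)
15^128 ≡ 111 (mod 283)
15^141 = 15^(128+8+4+1) ≡ 1 (mod 283).
Result is 1, so (581/283) = 1.

1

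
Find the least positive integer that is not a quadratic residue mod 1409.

3

(2/1409) = +1, so 2 is a residue.
(3/1409) = −1, so 3 is the smallest positive non-residue mod 1409.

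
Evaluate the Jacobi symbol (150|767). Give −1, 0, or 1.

Pull out 2: since 767 ≡ 7 (mod 8), (2/767) = +1.
Reciprocity: 75 ≡ 3 and 767 ≡ 3 (mod 4), so (75/767) = −(767/75).
Reduce top mod 75: now compute (17/75).
Reciprocity: 17 ≡ 1 and 75 ≡ 3 (mod 4), so (17/75) = +(75/17).
Reduce top mod 17: now compute (7/17).
Reciprocity: 7 ≡ 3 and 17 ≡ 1 (mod 4), so (7/17) = +(17/7).
Reduce top mod 7: now compute (3/7).
Reciprocity: 3 ≡ 3 and 7 ≡ 3 (mod 4), so (3/7) = −(7/3).
Reduce top mod 3: now compute (1/3).
Reached (1/3) = 1. Collecting the sign flips along the way, the symbol is +1.

1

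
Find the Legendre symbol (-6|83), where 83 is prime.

1

Euler's criterion: (-6/83) ≡ 77^41 (mod 83).
77^2 ≡ 36 (mod 83)
77^4 ≡ 51 (mod 83)
77^8 ≡ 28 (mod 83)
77^16 ≡ 37 (mod 83)
77^32 ≡ 41 (mod 83)
77^41 = 77^(32+8+1) ≡ 1 (mod 83).
Result is 1, so (-6/83) = 1.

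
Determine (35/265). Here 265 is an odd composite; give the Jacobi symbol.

Reciprocity: 35 ≡ 3 and 265 ≡ 1 (mod 4), so (35/265) = +(265/35).
Reduce top mod 35: now compute (20/35).
Pull out 2^2: since 35 ≡ 3 (mod 8), (2/35) = -1, so (2/35)^2 = +1.
Reciprocity: 5 ≡ 1 and 35 ≡ 3 (mod 4), so (5/35) = +(35/5).
Reduce top mod 5: now compute (0/5).
Top reduces to 0: gcd > 1, so the symbol is 0.

0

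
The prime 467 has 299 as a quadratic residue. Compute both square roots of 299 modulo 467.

Since 467 ≡ 3 (mod 4), a square root of 299 is 299^((467+1)/4) = 299^117 mod 467.
Repeated squaring: 299^2≡204, 299^4≡53, 299^8≡7, 299^16≡49, 299^32≡66, 299^64≡153 (mod 467).
299^117 = 299^(64+32+16+4+1) ≡ 220 (mod 467).
Check: 220² = 48400 ≡ 299 (mod 467). The two roots are 220 and 247.

220, 247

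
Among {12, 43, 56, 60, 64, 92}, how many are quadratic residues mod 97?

3

(12/97) = +1 → QR.
(43/97) = +1 → QR.
(56/97) = -1 → non-residue.
(60/97) = -1 → non-residue.
(64/97) = +1 → QR.
(92/97) = -1 → non-residue.
Total quadratic residues among the 6: 3.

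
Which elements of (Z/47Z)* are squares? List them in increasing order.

Square k = 1,…,23 (k and 47−k give the same square):
1²=1, 2²=4, 3²=9, 4²=16, 5²=25, 6²=36, 7²≡2, 8²≡17, 9²≡34, 10²≡6, 11²≡27, 12²≡3, 13²≡28, 14²≡8, 15²≡37, 16²≡21, 17²≡7, 18²≡42, 19²≡32, 20²≡24, 21²≡18, 22²≡14, 23²≡12 (mod 47).
So the quadratic residues mod 47 are {1, 2, 3, 4, 6, 7, 8, 9, 12, 14, 16, 17, 18, 21, 24, 25, 27, 28, 32, 34, 36, 37, 42}.

1 2 3 4 6 7 8 9 12 14 16 17 18 21 24 25 27 28 32 34 36 37 42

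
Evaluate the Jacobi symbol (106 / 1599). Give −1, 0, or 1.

Pull out 2: since 1599 ≡ 7 (mod 8), (2/1599) = +1.
Reciprocity: 53 ≡ 1 and 1599 ≡ 3 (mod 4), so (53/1599) = +(1599/53).
Reduce top mod 53: now compute (9/53).
Reciprocity: 9 ≡ 1 and 53 ≡ 1 (mod 4), so (9/53) = +(53/9).
Reduce top mod 9: now compute (8/9).
Pull out 2^3: since 9 ≡ 1 (mod 8), (2/9) = +1, so (2/9)^3 = +1.
Reached (1/9) = 1. Collecting the sign flips along the way, the symbol is +1.

1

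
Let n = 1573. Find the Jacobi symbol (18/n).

-1

Pull out 2: since 1573 ≡ 5 (mod 8), (2/1573) = -1.
Reciprocity: 9 ≡ 1 and 1573 ≡ 1 (mod 4), so (9/1573) = +(1573/9).
Reduce top mod 9: now compute (7/9).
Reciprocity: 7 ≡ 3 and 9 ≡ 1 (mod 4), so (7/9) = +(9/7).
Reduce top mod 7: now compute (2/7).
Pull out 2: since 7 ≡ 7 (mod 8), (2/7) = +1.
Reached (1/7) = 1. Collecting the sign flips along the way, the symbol is -1.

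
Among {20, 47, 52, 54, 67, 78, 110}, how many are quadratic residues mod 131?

(20/131) = +1 → QR.
(47/131) = -1 → non-residue.
(52/131) = +1 → QR.
(54/131) = -1 → non-residue.
(67/131) = -1 → non-residue.
(78/131) = -1 → non-residue.
(110/131) = -1 → non-residue.
Total quadratic residues among the 7: 2.

2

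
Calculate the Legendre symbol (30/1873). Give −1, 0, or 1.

Pull out 2: since 1873 ≡ 1 (mod 8), (2/1873) = +1.
Reciprocity: 15 ≡ 3 and 1873 ≡ 1 (mod 4), so (15/1873) = +(1873/15).
Reduce top mod 15: now compute (13/15).
Reciprocity: 13 ≡ 1 and 15 ≡ 3 (mod 4), so (13/15) = +(15/13).
Reduce top mod 13: now compute (2/13).
Pull out 2: since 13 ≡ 5 (mod 8), (2/13) = -1.
Reached (1/13) = 1. Collecting the sign flips along the way, the symbol is -1.

-1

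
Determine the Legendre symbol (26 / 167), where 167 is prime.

Pull out 2: since 167 ≡ 7 (mod 8), (2/167) = +1.
Reciprocity: 13 ≡ 1 and 167 ≡ 3 (mod 4), so (13/167) = +(167/13).
Reduce top mod 13: now compute (11/13).
Reciprocity: 11 ≡ 3 and 13 ≡ 1 (mod 4), so (11/13) = +(13/11).
Reduce top mod 11: now compute (2/11).
Pull out 2: since 11 ≡ 3 (mod 8), (2/11) = -1.
Reached (1/11) = 1. Collecting the sign flips along the way, the symbol is -1.

-1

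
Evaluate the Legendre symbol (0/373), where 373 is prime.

Top reduces to 0: gcd > 1, so the symbol is 0.

0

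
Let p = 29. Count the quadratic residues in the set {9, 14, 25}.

(9/29) = +1 → QR.
(14/29) = -1 → non-residue.
(25/29) = +1 → QR.
Total quadratic residues among the 3: 2.

2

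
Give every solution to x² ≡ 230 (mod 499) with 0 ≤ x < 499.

Since 499 ≡ 3 (mod 4), a square root of 230 is 230^((499+1)/4) = 230^125 mod 499.
Repeated squaring: 230^2≡6, 230^4≡36, 230^8≡298, 230^16≡481, 230^32≡324, 230^64≡186 (mod 499).
230^125 = 230^(64+32+16+8+4+1) ≡ 472 (mod 499).
Check: 472² = 222784 ≡ 230 (mod 499). The two roots are 27 and 472.

27, 472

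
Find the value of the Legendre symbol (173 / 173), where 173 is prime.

0

First reduce: 173 ≡ 0 (mod 173).
Top reduces to 0: gcd > 1, so the symbol is 0.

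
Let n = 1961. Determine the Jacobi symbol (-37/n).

First reduce: -37 ≡ 1924 (mod 1961).
Pull out 2^2: since 1961 ≡ 1 (mod 8), (2/1961) = +1, so (2/1961)^2 = +1.
Reciprocity: 481 ≡ 1 and 1961 ≡ 1 (mod 4), so (481/1961) = +(1961/481).
Reduce top mod 481: now compute (37/481).
Reciprocity: 37 ≡ 1 and 481 ≡ 1 (mod 4), so (37/481) = +(481/37).
Reduce top mod 37: now compute (0/37).
Top reduces to 0: gcd > 1, so the symbol is 0.

0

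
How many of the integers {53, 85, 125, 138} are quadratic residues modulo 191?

(53/191) = -1 → non-residue.
(85/191) = +1 → QR.
(125/191) = +1 → QR.
(138/191) = +1 → QR.
Total quadratic residues among the 4: 3.

3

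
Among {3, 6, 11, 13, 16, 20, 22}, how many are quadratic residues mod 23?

4

(3/23) = +1 → QR.
(6/23) = +1 → QR.
(11/23) = -1 → non-residue.
(13/23) = +1 → QR.
(16/23) = +1 → QR.
(20/23) = -1 → non-residue.
(22/23) = -1 → non-residue.
Total quadratic residues among the 7: 4.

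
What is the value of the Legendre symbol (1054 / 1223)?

-1

Pull out 2: since 1223 ≡ 7 (mod 8), (2/1223) = +1.
Reciprocity: 527 ≡ 3 and 1223 ≡ 3 (mod 4), so (527/1223) = −(1223/527).
Reduce top mod 527: now compute (169/527).
Reciprocity: 169 ≡ 1 and 527 ≡ 3 (mod 4), so (169/527) = +(527/169).
Reduce top mod 169: now compute (20/169).
Pull out 2^2: since 169 ≡ 1 (mod 8), (2/169) = +1, so (2/169)^2 = +1.
Reciprocity: 5 ≡ 1 and 169 ≡ 1 (mod 4), so (5/169) = +(169/5).
Reduce top mod 5: now compute (4/5).
Pull out 2^2: since 5 ≡ 5 (mod 8), (2/5) = -1, so (2/5)^2 = +1.
Reached (1/5) = 1. Collecting the sign flips along the way, the symbol is -1.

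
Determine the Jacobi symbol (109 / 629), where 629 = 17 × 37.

1

Reciprocity: 109 ≡ 1 and 629 ≡ 1 (mod 4), so (109/629) = +(629/109).
Reduce top mod 109: now compute (84/109).
Pull out 2^2: since 109 ≡ 5 (mod 8), (2/109) = -1, so (2/109)^2 = +1.
Reciprocity: 21 ≡ 1 and 109 ≡ 1 (mod 4), so (21/109) = +(109/21).
Reduce top mod 21: now compute (4/21).
Pull out 2^2: since 21 ≡ 5 (mod 8), (2/21) = -1, so (2/21)^2 = +1.
Reached (1/21) = 1. Collecting the sign flips along the way, the symbol is +1.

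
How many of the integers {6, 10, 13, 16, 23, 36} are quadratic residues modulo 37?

3

(6/37) = -1 → non-residue.
(10/37) = +1 → QR.
(13/37) = -1 → non-residue.
(16/37) = +1 → QR.
(23/37) = -1 → non-residue.
(36/37) = +1 → QR.
Total quadratic residues among the 6: 3.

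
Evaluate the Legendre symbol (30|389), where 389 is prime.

Euler's criterion: (30/389) ≡ 30^194 (mod 389).
30^2 ≡ 122 (mod 389)
30^4 ≡ 102 (mod 389)
30^8 ≡ 290 (mod 389)
30^16 ≡ 76 (mod 389)
30^32 ≡ 330 (mod 389)
30^64 ≡ 369 (mod 389)
30^128 ≡ 11 (mod 389)
30^194 = 30^(128+64+2) ≡ 1 (mod 389).
Result is 1, so (30/389) = 1.

1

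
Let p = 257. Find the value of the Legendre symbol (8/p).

1

Pull out 2^3: since 257 ≡ 1 (mod 8), (2/257) = +1, so (2/257)^3 = +1.
Reached (1/257) = 1. Collecting the sign flips along the way, the symbol is +1.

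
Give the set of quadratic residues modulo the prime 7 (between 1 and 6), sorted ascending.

1,2,4

Square k = 1,…,3 (k and 7−k give the same square):
1²=1, 2²=4, 3²≡2 (mod 7).
So the quadratic residues mod 7 are {1, 2, 4}.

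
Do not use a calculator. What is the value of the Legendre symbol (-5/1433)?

First reduce: -5 ≡ 1428 (mod 1433).
Pull out 2^2: since 1433 ≡ 1 (mod 8), (2/1433) = +1, so (2/1433)^2 = +1.
Reciprocity: 357 ≡ 1 and 1433 ≡ 1 (mod 4), so (357/1433) = +(1433/357).
Reduce top mod 357: now compute (5/357).
Reciprocity: 5 ≡ 1 and 357 ≡ 1 (mod 4), so (5/357) = +(357/5).
Reduce top mod 5: now compute (2/5).
Pull out 2: since 5 ≡ 5 (mod 8), (2/5) = -1.
Reached (1/5) = 1. Collecting the sign flips along the way, the symbol is -1.

-1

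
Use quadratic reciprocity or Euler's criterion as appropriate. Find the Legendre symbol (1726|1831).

-1

Pull out 2: since 1831 ≡ 7 (mod 8), (2/1831) = +1.
Reciprocity: 863 ≡ 3 and 1831 ≡ 3 (mod 4), so (863/1831) = −(1831/863).
Reduce top mod 863: now compute (105/863).
Reciprocity: 105 ≡ 1 and 863 ≡ 3 (mod 4), so (105/863) = +(863/105).
Reduce top mod 105: now compute (23/105).
Reciprocity: 23 ≡ 3 and 105 ≡ 1 (mod 4), so (23/105) = +(105/23).
Reduce top mod 23: now compute (13/23).
Reciprocity: 13 ≡ 1 and 23 ≡ 3 (mod 4), so (13/23) = +(23/13).
Reduce top mod 13: now compute (10/13).
Pull out 2: since 13 ≡ 5 (mod 8), (2/13) = -1.
Reciprocity: 5 ≡ 1 and 13 ≡ 1 (mod 4), so (5/13) = +(13/5).
Reduce top mod 5: now compute (3/5).
Reciprocity: 3 ≡ 3 and 5 ≡ 1 (mod 4), so (3/5) = +(5/3).
Reduce top mod 3: now compute (2/3).
Pull out 2: since 3 ≡ 3 (mod 8), (2/3) = -1.
Reached (1/3) = 1. Collecting the sign flips along the way, the symbol is -1.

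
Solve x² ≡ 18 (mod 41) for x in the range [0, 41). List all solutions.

41 ≡ 1 (mod 4), so we find a root by search.
Trying successive values, 10² = 100 ≡ 18 (mod 41). The other root is 41 − 10 = 31.

10, 31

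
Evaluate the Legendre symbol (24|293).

Euler's criterion: (24/293) ≡ 24^146 (mod 293).
24^2 ≡ 283 (mod 293)
24^4 ≡ 100 (mod 293)
24^8 ≡ 38 (mod 293)
24^16 ≡ 272 (mod 293)
24^32 ≡ 148 (mod 293)
24^64 ≡ 222 (mod 293)
24^128 ≡ 60 (mod 293)
24^146 = 24^(128+16+2) ≡ 1 (mod 293).
Result is 1, so (24/293) = 1.

1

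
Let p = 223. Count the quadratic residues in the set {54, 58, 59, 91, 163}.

(54/223) = -1 → non-residue.
(58/223) = +1 → QR.
(59/223) = -1 → non-residue.
(91/223) = -1 → non-residue.
(163/223) = -1 → non-residue.
Total quadratic residues among the 5: 1.

1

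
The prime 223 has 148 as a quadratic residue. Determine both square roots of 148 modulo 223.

51, 172

Since 223 ≡ 3 (mod 4), a square root of 148 is 148^((223+1)/4) = 148^56 mod 223.
Repeated squaring: 148^2≡50, 148^4≡47, 148^8≡202, 148^16≡218, 148^32≡25 (mod 223).
148^56 = 148^(32+16+8) ≡ 172 (mod 223).
Check: 172² = 29584 ≡ 148 (mod 223). The two roots are 51 and 172.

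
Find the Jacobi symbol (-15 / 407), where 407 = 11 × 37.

1

First reduce: -15 ≡ 392 (mod 407).
Pull out 2^3: since 407 ≡ 7 (mod 8), (2/407) = +1, so (2/407)^3 = +1.
Reciprocity: 49 ≡ 1 and 407 ≡ 3 (mod 4), so (49/407) = +(407/49).
Reduce top mod 49: now compute (15/49).
Reciprocity: 15 ≡ 3 and 49 ≡ 1 (mod 4), so (15/49) = +(49/15).
Reduce top mod 15: now compute (4/15).
Pull out 2^2: since 15 ≡ 7 (mod 8), (2/15) = +1, so (2/15)^2 = +1.
Reached (1/15) = 1. Collecting the sign flips along the way, the symbol is +1.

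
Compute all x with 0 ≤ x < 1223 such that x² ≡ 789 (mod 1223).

Since 1223 ≡ 3 (mod 4), a square root of 789 is 789^((1223+1)/4) = 789^306 mod 1223.
Repeated squaring: 789^2≡14, 789^4≡196, 789^8≡503, 789^16≡1071, 789^32≡1090, 789^64≡567, 789^128≡1063, 789^256≡1140 (mod 1223).
789^306 = 789^(256+32+16+2) ≡ 392 (mod 1223).
Check: 392² = 153664 ≡ 789 (mod 1223). The two roots are 392 and 831.

392, 831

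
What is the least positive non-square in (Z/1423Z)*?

3

(2/1423) = +1, so 2 is a residue.
(3/1423) = −1, so 3 is the smallest positive non-residue mod 1423.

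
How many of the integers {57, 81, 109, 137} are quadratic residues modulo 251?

(57/251) = -1 → non-residue.
(81/251) = +1 → QR.
(109/251) = -1 → non-residue.
(137/251) = -1 → non-residue.
Total quadratic residues among the 4: 1.

1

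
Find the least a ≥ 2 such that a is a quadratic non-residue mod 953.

(2/953) = +1, so 2 is a residue.
(3/953) = −1, so 3 is the smallest positive non-residue mod 953.

3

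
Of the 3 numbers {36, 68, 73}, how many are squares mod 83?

(36/83) = +1 → QR.
(68/83) = +1 → QR.
(73/83) = -1 → non-residue.
Total quadratic residues among the 3: 2.

2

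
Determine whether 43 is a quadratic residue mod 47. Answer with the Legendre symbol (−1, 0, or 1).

Reciprocity: 43 ≡ 3 and 47 ≡ 3 (mod 4), so (43/47) = −(47/43).
Reduce top mod 43: now compute (4/43).
Pull out 2^2: since 43 ≡ 3 (mod 8), (2/43) = -1, so (2/43)^2 = +1.
Reached (1/43) = 1. Collecting the sign flips along the way, the symbol is -1.

-1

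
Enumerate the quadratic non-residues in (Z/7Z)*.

Square k = 1,…,3 (k and 7−k give the same square):
1²=1, 2²=4, 3²≡2 (mod 7).
The residues are {1, 2, 4}; the non-residues are the remaining 3 nonzero classes.

3, 5, 6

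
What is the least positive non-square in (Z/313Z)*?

(2/313) = +1, so 2 is a residue.
(3/313) = +1, so 3 is a residue.
(4/313) = +1, so 4 is a residue.
(5/313) = −1, so 5 is the smallest positive non-residue mod 313.

5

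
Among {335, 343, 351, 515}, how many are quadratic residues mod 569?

2

(335/569) = +1 → QR.
(343/569) = +1 → QR.
(351/569) = -1 → non-residue.
(515/569) = -1 → non-residue.
Total quadratic residues among the 4: 2.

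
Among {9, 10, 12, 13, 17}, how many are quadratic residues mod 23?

(9/23) = +1 → QR.
(10/23) = -1 → non-residue.
(12/23) = +1 → QR.
(13/23) = +1 → QR.
(17/23) = -1 → non-residue.
Total quadratic residues among the 5: 3.

3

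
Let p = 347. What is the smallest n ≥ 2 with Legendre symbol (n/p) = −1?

(2/347) = −1, so 2 is the smallest positive non-residue mod 347.

2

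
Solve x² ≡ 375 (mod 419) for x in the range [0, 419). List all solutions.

Since 419 ≡ 3 (mod 4), a square root of 375 is 375^((419+1)/4) = 375^105 mod 419.
Repeated squaring: 375^2≡260, 375^4≡141, 375^8≡188, 375^16≡148, 375^32≡116, 375^64≡48 (mod 419).
375^105 = 375^(64+32+8+1) ≡ 79 (mod 419).
Check: 79² = 6241 ≡ 375 (mod 419). The two roots are 79 and 340.

79, 340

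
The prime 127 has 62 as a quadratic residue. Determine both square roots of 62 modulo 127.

Since 127 ≡ 3 (mod 4), a square root of 62 is 62^((127+1)/4) = 62^32 mod 127.
Repeated squaring: 62^2≡34, 62^4≡13, 62^8≡42, 62^16≡113, 62^32≡69 (mod 127).
62^32 = 62^(32) ≡ 69 (mod 127).
Check: 69² = 4761 ≡ 62 (mod 127). The two roots are 58 and 69.

58, 69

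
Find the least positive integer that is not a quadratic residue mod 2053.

2

(2/2053) = −1, so 2 is the smallest positive non-residue mod 2053.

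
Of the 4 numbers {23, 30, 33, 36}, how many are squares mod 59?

(23/59) = -1 → non-residue.
(30/59) = -1 → non-residue.
(33/59) = -1 → non-residue.
(36/59) = +1 → QR.
Total quadratic residues among the 4: 1.

1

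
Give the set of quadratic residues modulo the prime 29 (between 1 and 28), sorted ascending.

Square k = 1,…,14 (k and 29−k give the same square):
1²=1, 2²=4, 3²=9, 4²=16, 5²=25, 6²≡7, 7²≡20, 8²≡6, 9²≡23, 10²≡13, 11²≡5, 12²≡28, 13²≡24, 14²≡22 (mod 29).
So the quadratic residues mod 29 are {1, 4, 5, 6, 7, 9, 13, 16, 20, 22, 23, 24, 25, 28}.

1 4 5 6 7 9 13 16 20 22 23 24 25 28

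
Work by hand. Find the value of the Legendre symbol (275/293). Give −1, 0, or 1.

Reciprocity: 275 ≡ 3 and 293 ≡ 1 (mod 4), so (275/293) = +(293/275).
Reduce top mod 275: now compute (18/275).
Pull out 2: since 275 ≡ 3 (mod 8), (2/275) = -1.
Reciprocity: 9 ≡ 1 and 275 ≡ 3 (mod 4), so (9/275) = +(275/9).
Reduce top mod 9: now compute (5/9).
Reciprocity: 5 ≡ 1 and 9 ≡ 1 (mod 4), so (5/9) = +(9/5).
Reduce top mod 5: now compute (4/5).
Pull out 2^2: since 5 ≡ 5 (mod 8), (2/5) = -1, so (2/5)^2 = +1.
Reached (1/5) = 1. Collecting the sign flips along the way, the symbol is -1.

-1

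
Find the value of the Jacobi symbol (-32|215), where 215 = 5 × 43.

-1

First reduce: -32 ≡ 183 (mod 215).
Reciprocity: 183 ≡ 3 and 215 ≡ 3 (mod 4), so (183/215) = −(215/183).
Reduce top mod 183: now compute (32/183).
Pull out 2^5: since 183 ≡ 7 (mod 8), (2/183) = +1, so (2/183)^5 = +1.
Reached (1/183) = 1. Collecting the sign flips along the way, the symbol is -1.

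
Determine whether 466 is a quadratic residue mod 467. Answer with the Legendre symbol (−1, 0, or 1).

-1

Euler's criterion: (466/467) ≡ 466^233 (mod 467).
466^2 ≡ 1 (mod 467)
466^4 ≡ 1 (mod 467)
466^8 ≡ 1 (mod 467)
466^16 ≡ 1 (mod 467)
466^32 ≡ 1 (mod 467)
466^64 ≡ 1 (mod 467)
466^128 ≡ 1 (mod 467)
466^233 = 466^(128+64+32+8+1) ≡ 466 (mod 467).
Result is 466 ≡ −1, so (466/467) = −1.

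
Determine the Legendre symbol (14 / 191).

Euler's criterion: (14/191) ≡ 14^95 (mod 191).
14^2 ≡ 5 (mod 191)
14^4 ≡ 25 (mod 191)
14^8 ≡ 52 (mod 191)
14^16 ≡ 30 (mod 191)
14^32 ≡ 136 (mod 191)
14^64 ≡ 160 (mod 191)
14^95 = 14^(64+16+8+4+2+1) ≡ 190 (mod 191).
Result is 190 ≡ −1, so (14/191) = −1.

-1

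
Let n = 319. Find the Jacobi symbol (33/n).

Reciprocity: 33 ≡ 1 and 319 ≡ 3 (mod 4), so (33/319) = +(319/33).
Reduce top mod 33: now compute (22/33).
Pull out 2: since 33 ≡ 1 (mod 8), (2/33) = +1.
Reciprocity: 11 ≡ 3 and 33 ≡ 1 (mod 4), so (11/33) = +(33/11).
Reduce top mod 11: now compute (0/11).
Top reduces to 0: gcd > 1, so the symbol is 0.

0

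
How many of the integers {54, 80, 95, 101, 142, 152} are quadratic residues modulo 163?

(54/163) = +1 → QR.
(80/163) = -1 → non-residue.
(95/163) = +1 → QR.
(101/163) = -1 → non-residue.
(142/163) = -1 → non-residue.
(152/163) = +1 → QR.
Total quadratic residues among the 6: 3.

3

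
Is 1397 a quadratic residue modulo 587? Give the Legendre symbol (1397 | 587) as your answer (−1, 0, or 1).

1

First reduce: 1397 ≡ 223 (mod 587).
Reciprocity: 223 ≡ 3 and 587 ≡ 3 (mod 4), so (223/587) = −(587/223).
Reduce top mod 223: now compute (141/223).
Reciprocity: 141 ≡ 1 and 223 ≡ 3 (mod 4), so (141/223) = +(223/141).
Reduce top mod 141: now compute (82/141).
Pull out 2: since 141 ≡ 5 (mod 8), (2/141) = -1.
Reciprocity: 41 ≡ 1 and 141 ≡ 1 (mod 4), so (41/141) = +(141/41).
Reduce top mod 41: now compute (18/41).
Pull out 2: since 41 ≡ 1 (mod 8), (2/41) = +1.
Reciprocity: 9 ≡ 1 and 41 ≡ 1 (mod 4), so (9/41) = +(41/9).
Reduce top mod 9: now compute (5/9).
Reciprocity: 5 ≡ 1 and 9 ≡ 1 (mod 4), so (5/9) = +(9/5).
Reduce top mod 5: now compute (4/5).
Pull out 2^2: since 5 ≡ 5 (mod 8), (2/5) = -1, so (2/5)^2 = +1.
Reached (1/5) = 1. Collecting the sign flips along the way, the symbol is +1.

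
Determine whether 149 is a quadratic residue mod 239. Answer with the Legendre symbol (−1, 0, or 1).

Euler's criterion: (149/239) ≡ 149^119 (mod 239).
149^2 ≡ 213 (mod 239)
149^4 ≡ 198 (mod 239)
149^8 ≡ 8 (mod 239)
149^16 ≡ 64 (mod 239)
149^32 ≡ 33 (mod 239)
149^64 ≡ 133 (mod 239)
149^119 = 149^(64+32+16+4+2+1) ≡ 238 (mod 239).
Result is 238 ≡ −1, so (149/239) = −1.

-1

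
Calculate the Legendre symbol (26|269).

-1

Pull out 2: since 269 ≡ 5 (mod 8), (2/269) = -1.
Reciprocity: 13 ≡ 1 and 269 ≡ 1 (mod 4), so (13/269) = +(269/13).
Reduce top mod 13: now compute (9/13).
Reciprocity: 9 ≡ 1 and 13 ≡ 1 (mod 4), so (9/13) = +(13/9).
Reduce top mod 9: now compute (4/9).
Pull out 2^2: since 9 ≡ 1 (mod 8), (2/9) = +1, so (2/9)^2 = +1.
Reached (1/9) = 1. Collecting the sign flips along the way, the symbol is -1.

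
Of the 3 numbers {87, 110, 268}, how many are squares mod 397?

(87/397) = +1 → QR.
(110/397) = +1 → QR.
(268/397) = +1 → QR.
Total quadratic residues among the 3: 3.

3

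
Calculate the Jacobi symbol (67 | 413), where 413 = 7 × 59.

-1

Reciprocity: 67 ≡ 3 and 413 ≡ 1 (mod 4), so (67/413) = +(413/67).
Reduce top mod 67: now compute (11/67).
Reciprocity: 11 ≡ 3 and 67 ≡ 3 (mod 4), so (11/67) = −(67/11).
Reduce top mod 11: now compute (1/11).
Reached (1/11) = 1. Collecting the sign flips along the way, the symbol is -1.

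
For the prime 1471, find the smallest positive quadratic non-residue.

3

(2/1471) = +1, so 2 is a residue.
(3/1471) = −1, so 3 is the smallest positive non-residue mod 1471.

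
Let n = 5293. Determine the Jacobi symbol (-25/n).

1

First reduce: -25 ≡ 5268 (mod 5293).
Pull out 2^2: since 5293 ≡ 5 (mod 8), (2/5293) = -1, so (2/5293)^2 = +1.
Reciprocity: 1317 ≡ 1 and 5293 ≡ 1 (mod 4), so (1317/5293) = +(5293/1317).
Reduce top mod 1317: now compute (25/1317).
Reciprocity: 25 ≡ 1 and 1317 ≡ 1 (mod 4), so (25/1317) = +(1317/25).
Reduce top mod 25: now compute (17/25).
Reciprocity: 17 ≡ 1 and 25 ≡ 1 (mod 4), so (17/25) = +(25/17).
Reduce top mod 17: now compute (8/17).
Pull out 2^3: since 17 ≡ 1 (mod 8), (2/17) = +1, so (2/17)^3 = +1.
Reached (1/17) = 1. Collecting the sign flips along the way, the symbol is +1.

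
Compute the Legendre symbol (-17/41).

Euler's criterion: (-17/41) ≡ 24^20 (mod 41).
24^2 ≡ 2 (mod 41)
24^4 ≡ 4 (mod 41)
24^8 ≡ 16 (mod 41)
24^16 ≡ 10 (mod 41)
24^20 = 24^(16+4) ≡ 40 (mod 41).
Result is 40 ≡ −1, so (-17/41) = −1.

-1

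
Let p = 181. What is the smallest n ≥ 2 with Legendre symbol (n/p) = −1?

2

(2/181) = −1, so 2 is the smallest positive non-residue mod 181.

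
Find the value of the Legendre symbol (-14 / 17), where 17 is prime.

-1

First reduce: -14 ≡ 3 (mod 17).
Reciprocity: 3 ≡ 3 and 17 ≡ 1 (mod 4), so (3/17) = +(17/3).
Reduce top mod 3: now compute (2/3).
Pull out 2: since 3 ≡ 3 (mod 8), (2/3) = -1.
Reached (1/3) = 1. Collecting the sign flips along the way, the symbol is -1.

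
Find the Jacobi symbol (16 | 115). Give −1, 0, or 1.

Pull out 2^4: since 115 ≡ 3 (mod 8), (2/115) = -1, so (2/115)^4 = +1.
Reached (1/115) = 1. Collecting the sign flips along the way, the symbol is +1.

1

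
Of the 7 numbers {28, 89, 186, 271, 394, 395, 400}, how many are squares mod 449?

(28/449) = +1 → QR.
(89/449) = +1 → QR.
(186/449) = +1 → QR.
(271/449) = +1 → QR.
(394/449) = +1 → QR.
(395/449) = -1 → non-residue.
(400/449) = +1 → QR.
Total quadratic residues among the 7: 6.

6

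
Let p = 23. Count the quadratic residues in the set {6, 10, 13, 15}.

(6/23) = +1 → QR.
(10/23) = -1 → non-residue.
(13/23) = +1 → QR.
(15/23) = -1 → non-residue.
Total quadratic residues among the 4: 2.

2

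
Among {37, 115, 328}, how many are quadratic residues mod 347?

(37/347) = -1 → non-residue.
(115/347) = +1 → QR.
(328/347) = +1 → QR.
Total quadratic residues among the 3: 2.

2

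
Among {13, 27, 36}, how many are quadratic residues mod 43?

2

(13/43) = +1 → QR.
(27/43) = -1 → non-residue.
(36/43) = +1 → QR.
Total quadratic residues among the 3: 2.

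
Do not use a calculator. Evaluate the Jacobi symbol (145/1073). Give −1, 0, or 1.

Reciprocity: 145 ≡ 1 and 1073 ≡ 1 (mod 4), so (145/1073) = +(1073/145).
Reduce top mod 145: now compute (58/145).
Pull out 2: since 145 ≡ 1 (mod 8), (2/145) = +1.
Reciprocity: 29 ≡ 1 and 145 ≡ 1 (mod 4), so (29/145) = +(145/29).
Reduce top mod 29: now compute (0/29).
Top reduces to 0: gcd > 1, so the symbol is 0.

0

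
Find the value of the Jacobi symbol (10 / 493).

1

Pull out 2: since 493 ≡ 5 (mod 8), (2/493) = -1.
Reciprocity: 5 ≡ 1 and 493 ≡ 1 (mod 4), so (5/493) = +(493/5).
Reduce top mod 5: now compute (3/5).
Reciprocity: 3 ≡ 3 and 5 ≡ 1 (mod 4), so (3/5) = +(5/3).
Reduce top mod 3: now compute (2/3).
Pull out 2: since 3 ≡ 3 (mod 8), (2/3) = -1.
Reached (1/3) = 1. Collecting the sign flips along the way, the symbol is +1.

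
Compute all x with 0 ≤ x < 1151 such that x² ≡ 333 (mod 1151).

Since 1151 ≡ 3 (mod 4), a square root of 333 is 333^((1151+1)/4) = 333^288 mod 1151.
Repeated squaring: 333^2≡393, 333^4≡215, 333^8≡185, 333^16≡846, 333^32≡945, 333^64≡1000, 333^128≡932, 333^256≡770 (mod 1151).
333^288 = 333^(256+32) ≡ 218 (mod 1151).
Check: 218² = 47524 ≡ 333 (mod 1151). The two roots are 218 and 933.

218, 933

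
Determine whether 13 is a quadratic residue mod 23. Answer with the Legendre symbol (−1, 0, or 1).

Euler's criterion: (13/23) ≡ 13^11 (mod 23).
13^2 ≡ 8 (mod 23)
13^4 ≡ 18 (mod 23)
13^8 ≡ 2 (mod 23)
13^11 = 13^(8+2+1) ≡ 1 (mod 23).
Result is 1, so (13/23) = 1.

1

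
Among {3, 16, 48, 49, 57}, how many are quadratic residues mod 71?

5

(3/71) = +1 → QR.
(16/71) = +1 → QR.
(48/71) = +1 → QR.
(49/71) = +1 → QR.
(57/71) = +1 → QR.
Total quadratic residues among the 5: 5.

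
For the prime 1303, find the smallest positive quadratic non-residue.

3

(2/1303) = +1, so 2 is a residue.
(3/1303) = −1, so 3 is the smallest positive non-residue mod 1303.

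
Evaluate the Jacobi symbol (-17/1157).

1

First reduce: -17 ≡ 1140 (mod 1157).
Pull out 2^2: since 1157 ≡ 5 (mod 8), (2/1157) = -1, so (2/1157)^2 = +1.
Reciprocity: 285 ≡ 1 and 1157 ≡ 1 (mod 4), so (285/1157) = +(1157/285).
Reduce top mod 285: now compute (17/285).
Reciprocity: 17 ≡ 1 and 285 ≡ 1 (mod 4), so (17/285) = +(285/17).
Reduce top mod 17: now compute (13/17).
Reciprocity: 13 ≡ 1 and 17 ≡ 1 (mod 4), so (13/17) = +(17/13).
Reduce top mod 13: now compute (4/13).
Pull out 2^2: since 13 ≡ 5 (mod 8), (2/13) = -1, so (2/13)^2 = +1.
Reached (1/13) = 1. Collecting the sign flips along the way, the symbol is +1.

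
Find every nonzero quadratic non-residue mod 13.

2 5 6 7 8 11

Square k = 1,…,6 (k and 13−k give the same square):
1²=1, 2²=4, 3²=9, 4²≡3, 5²≡12, 6²≡10 (mod 13).
The residues are {1, 3, 4, 9, 10, 12}; the non-residues are the remaining 6 nonzero classes.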